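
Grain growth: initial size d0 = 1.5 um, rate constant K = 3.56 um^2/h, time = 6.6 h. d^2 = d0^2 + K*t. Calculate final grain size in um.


d^2 = 1.5^2 + 3.56*6.6 = 25.746
d = sqrt(25.746) = 5.07 um

5.07


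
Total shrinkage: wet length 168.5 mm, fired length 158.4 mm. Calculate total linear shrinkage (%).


TS = (168.5 - 158.4) / 168.5 * 100 = 5.99%

5.99


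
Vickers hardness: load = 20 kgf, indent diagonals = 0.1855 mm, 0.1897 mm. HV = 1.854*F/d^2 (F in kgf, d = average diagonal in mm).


d_avg = (0.1855+0.1897)/2 = 0.1876 mm
HV = 1.854*20/0.1876^2 = 1054

1054


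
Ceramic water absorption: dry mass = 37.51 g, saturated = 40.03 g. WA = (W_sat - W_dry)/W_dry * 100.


WA = (40.03 - 37.51) / 37.51 * 100 = 6.72%

6.72


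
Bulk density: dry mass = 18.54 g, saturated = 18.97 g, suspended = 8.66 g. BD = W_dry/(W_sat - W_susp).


BD = 18.54 / (18.97 - 8.66) = 18.54 / 10.31 = 1.798 g/cm^3

1.798


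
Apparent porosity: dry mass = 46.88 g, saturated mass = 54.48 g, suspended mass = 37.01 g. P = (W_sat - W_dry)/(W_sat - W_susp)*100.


P = (54.48 - 46.88) / (54.48 - 37.01) * 100 = 7.6 / 17.47 * 100 = 43.5%

43.5


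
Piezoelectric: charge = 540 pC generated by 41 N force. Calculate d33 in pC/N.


d33 = 540 / 41 = 13.2 pC/N

13.2


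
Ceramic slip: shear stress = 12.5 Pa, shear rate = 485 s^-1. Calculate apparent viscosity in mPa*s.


eta = tau/gamma * 1000 = 12.5/485 * 1000 = 25.8 mPa*s

25.8


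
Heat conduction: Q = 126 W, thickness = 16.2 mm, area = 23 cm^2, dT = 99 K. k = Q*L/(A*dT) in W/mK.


k = 126*16.2/1000/(23/10000*99) = 8.96 W/mK

8.96


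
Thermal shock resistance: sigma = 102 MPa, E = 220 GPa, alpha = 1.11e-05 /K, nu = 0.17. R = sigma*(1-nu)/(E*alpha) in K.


R = 102*(1-0.17)/(220*1000*1.11e-05) = 35 K

35


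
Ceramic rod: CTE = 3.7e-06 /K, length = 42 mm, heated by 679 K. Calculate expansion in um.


dL = 3.7e-06 * 42 * 679 * 1000 = 105.517 um

105.517


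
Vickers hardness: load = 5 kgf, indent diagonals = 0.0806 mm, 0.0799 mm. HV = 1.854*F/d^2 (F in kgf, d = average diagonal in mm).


d_avg = (0.0806+0.0799)/2 = 0.08025 mm
HV = 1.854*5/0.08025^2 = 1439

1439


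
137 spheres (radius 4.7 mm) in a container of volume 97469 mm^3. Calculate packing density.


V_sphere = 4/3*pi*4.7^3 = 434.8928 mm^3
Total V = 137*434.8928 = 59580.3136 mm^3
PD = 59580.3136 / 97469 = 0.611

0.611


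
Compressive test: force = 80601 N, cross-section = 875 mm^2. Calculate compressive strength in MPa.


CS = 80601 / 875 = 92.1 MPa

92.1


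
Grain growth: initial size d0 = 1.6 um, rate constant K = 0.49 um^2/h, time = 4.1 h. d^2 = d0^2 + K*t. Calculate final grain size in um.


d^2 = 1.6^2 + 0.49*4.1 = 4.569
d = sqrt(4.569) = 2.14 um

2.14


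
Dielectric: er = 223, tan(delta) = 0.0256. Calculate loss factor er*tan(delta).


Loss = 223 * 0.0256 = 5.709

5.709


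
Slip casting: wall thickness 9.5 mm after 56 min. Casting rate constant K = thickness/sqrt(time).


K = 9.5 / sqrt(56) = 9.5 / 7.4833 = 1.269 mm/min^0.5

1.269


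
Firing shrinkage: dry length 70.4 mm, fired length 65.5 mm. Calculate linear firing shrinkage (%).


FS = (70.4 - 65.5) / 70.4 * 100 = 6.96%

6.96


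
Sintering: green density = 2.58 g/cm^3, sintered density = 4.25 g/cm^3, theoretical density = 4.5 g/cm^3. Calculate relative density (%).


Relative = 4.25 / 4.5 * 100 = 94.4%

94.4


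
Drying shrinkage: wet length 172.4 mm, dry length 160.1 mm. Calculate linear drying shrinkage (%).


DS = (172.4 - 160.1) / 172.4 * 100 = 7.13%

7.13


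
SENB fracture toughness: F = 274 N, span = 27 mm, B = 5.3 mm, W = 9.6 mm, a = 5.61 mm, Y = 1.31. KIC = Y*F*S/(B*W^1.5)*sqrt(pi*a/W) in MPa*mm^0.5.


KIC = 1.31*274*27/(5.3*9.6^1.5)*sqrt(pi*5.61/9.6) = 83.3

83.3


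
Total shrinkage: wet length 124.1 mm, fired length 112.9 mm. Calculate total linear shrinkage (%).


TS = (124.1 - 112.9) / 124.1 * 100 = 9.02%

9.02


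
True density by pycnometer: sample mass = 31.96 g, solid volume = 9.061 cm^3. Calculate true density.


TD = 31.96 / 9.061 = 3.527 g/cm^3

3.527


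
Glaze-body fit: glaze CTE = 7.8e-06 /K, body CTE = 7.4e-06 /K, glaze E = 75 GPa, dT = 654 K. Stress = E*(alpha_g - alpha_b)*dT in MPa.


Stress = 75*1000*(7.8e-06 - 7.4e-06)*654 = 19.6 MPa

19.6


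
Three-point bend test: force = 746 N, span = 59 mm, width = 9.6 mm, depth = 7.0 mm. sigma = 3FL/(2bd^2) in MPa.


sigma = 3*746*59/(2*9.6*7.0^2) = 140.4 MPa

140.4


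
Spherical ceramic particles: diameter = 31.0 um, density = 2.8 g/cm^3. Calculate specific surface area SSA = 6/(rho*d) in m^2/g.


SSA = 6 / (2.8 * 31.0) = 0.069 m^2/g

0.069


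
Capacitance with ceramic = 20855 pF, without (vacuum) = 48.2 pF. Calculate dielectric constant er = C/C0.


er = 20855 / 48.2 = 432.68

432.68


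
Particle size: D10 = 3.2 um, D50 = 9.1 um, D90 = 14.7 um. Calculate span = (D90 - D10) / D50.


Span = (14.7 - 3.2) / 9.1 = 11.5 / 9.1 = 1.264

1.264


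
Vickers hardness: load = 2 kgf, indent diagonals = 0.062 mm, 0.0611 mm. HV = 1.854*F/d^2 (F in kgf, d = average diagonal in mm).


d_avg = (0.062+0.0611)/2 = 0.06155 mm
HV = 1.854*2/0.06155^2 = 979

979


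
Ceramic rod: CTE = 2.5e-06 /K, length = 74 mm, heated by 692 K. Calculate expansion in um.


dL = 2.5e-06 * 74 * 692 * 1000 = 128.02 um

128.02


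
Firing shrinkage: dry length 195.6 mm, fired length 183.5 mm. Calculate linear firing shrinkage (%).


FS = (195.6 - 183.5) / 195.6 * 100 = 6.19%

6.19


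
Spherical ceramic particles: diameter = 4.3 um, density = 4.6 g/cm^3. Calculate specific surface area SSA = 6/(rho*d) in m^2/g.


SSA = 6 / (4.6 * 4.3) = 0.303 m^2/g

0.303


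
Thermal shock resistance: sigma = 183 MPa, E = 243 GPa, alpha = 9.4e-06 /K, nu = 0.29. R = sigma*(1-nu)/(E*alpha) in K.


R = 183*(1-0.29)/(243*1000*9.4e-06) = 57 K

57


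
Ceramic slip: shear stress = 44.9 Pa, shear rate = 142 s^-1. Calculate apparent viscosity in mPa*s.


eta = tau/gamma * 1000 = 44.9/142 * 1000 = 316.2 mPa*s

316.2


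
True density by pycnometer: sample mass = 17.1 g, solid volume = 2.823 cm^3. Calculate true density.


TD = 17.1 / 2.823 = 6.057 g/cm^3

6.057


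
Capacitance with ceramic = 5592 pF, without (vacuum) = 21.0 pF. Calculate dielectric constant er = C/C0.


er = 5592 / 21.0 = 266.29

266.29


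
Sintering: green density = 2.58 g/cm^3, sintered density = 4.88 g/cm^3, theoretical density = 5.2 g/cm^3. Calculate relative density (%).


Relative = 4.88 / 5.2 * 100 = 93.8%

93.8


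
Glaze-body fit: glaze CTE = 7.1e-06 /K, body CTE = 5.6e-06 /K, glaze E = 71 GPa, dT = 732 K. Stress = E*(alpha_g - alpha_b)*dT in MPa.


Stress = 71*1000*(7.1e-06 - 5.6e-06)*732 = 78.0 MPa

78.0


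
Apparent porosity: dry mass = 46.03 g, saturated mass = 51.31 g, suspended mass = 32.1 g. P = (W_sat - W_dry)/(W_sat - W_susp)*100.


P = (51.31 - 46.03) / (51.31 - 32.1) * 100 = 5.28 / 19.21 * 100 = 27.5%

27.5


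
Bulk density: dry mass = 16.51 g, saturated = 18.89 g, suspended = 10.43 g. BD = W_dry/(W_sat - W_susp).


BD = 16.51 / (18.89 - 10.43) = 16.51 / 8.46 = 1.952 g/cm^3

1.952


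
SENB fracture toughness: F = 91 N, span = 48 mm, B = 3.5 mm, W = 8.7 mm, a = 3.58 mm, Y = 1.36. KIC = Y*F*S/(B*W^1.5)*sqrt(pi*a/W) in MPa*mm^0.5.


KIC = 1.36*91*48/(3.5*8.7^1.5)*sqrt(pi*3.58/8.7) = 75.2

75.2


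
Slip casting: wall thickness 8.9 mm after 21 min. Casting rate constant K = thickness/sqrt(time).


K = 8.9 / sqrt(21) = 8.9 / 4.5826 = 1.942 mm/min^0.5

1.942


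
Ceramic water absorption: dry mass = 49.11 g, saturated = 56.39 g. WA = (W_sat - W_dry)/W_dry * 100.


WA = (56.39 - 49.11) / 49.11 * 100 = 14.82%

14.82


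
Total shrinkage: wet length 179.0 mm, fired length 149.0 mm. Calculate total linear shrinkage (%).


TS = (179.0 - 149.0) / 179.0 * 100 = 16.76%

16.76


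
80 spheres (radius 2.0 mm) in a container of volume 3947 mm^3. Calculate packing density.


V_sphere = 4/3*pi*2.0^3 = 33.5103 mm^3
Total V = 80*33.5103 = 2680.824 mm^3
PD = 2680.824 / 3947 = 0.679

0.679


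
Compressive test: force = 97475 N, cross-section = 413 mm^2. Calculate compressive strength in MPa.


CS = 97475 / 413 = 236.0 MPa

236.0


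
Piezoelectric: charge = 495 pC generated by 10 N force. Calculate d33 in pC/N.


d33 = 495 / 10 = 49.5 pC/N

49.5


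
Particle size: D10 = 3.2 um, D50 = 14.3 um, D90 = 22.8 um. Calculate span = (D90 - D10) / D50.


Span = (22.8 - 3.2) / 14.3 = 19.6 / 14.3 = 1.371

1.371


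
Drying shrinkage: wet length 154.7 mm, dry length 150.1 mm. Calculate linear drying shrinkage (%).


DS = (154.7 - 150.1) / 154.7 * 100 = 2.97%

2.97


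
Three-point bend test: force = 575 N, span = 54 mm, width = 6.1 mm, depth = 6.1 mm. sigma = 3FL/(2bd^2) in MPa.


sigma = 3*575*54/(2*6.1*6.1^2) = 205.2 MPa

205.2


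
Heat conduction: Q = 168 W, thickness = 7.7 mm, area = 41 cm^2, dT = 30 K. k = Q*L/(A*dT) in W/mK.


k = 168*7.7/1000/(41/10000*30) = 10.52 W/mK

10.52


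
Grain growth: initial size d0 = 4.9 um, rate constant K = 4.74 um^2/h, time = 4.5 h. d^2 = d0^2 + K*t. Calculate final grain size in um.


d^2 = 4.9^2 + 4.74*4.5 = 45.34
d = sqrt(45.34) = 6.73 um

6.73


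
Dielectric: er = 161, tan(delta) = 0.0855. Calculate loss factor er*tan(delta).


Loss = 161 * 0.0855 = 13.766

13.766


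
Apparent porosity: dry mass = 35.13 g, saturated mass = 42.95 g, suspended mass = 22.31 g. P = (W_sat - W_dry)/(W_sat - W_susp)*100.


P = (42.95 - 35.13) / (42.95 - 22.31) * 100 = 7.82 / 20.64 * 100 = 37.9%

37.9


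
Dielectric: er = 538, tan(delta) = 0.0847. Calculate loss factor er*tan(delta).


Loss = 538 * 0.0847 = 45.569

45.569


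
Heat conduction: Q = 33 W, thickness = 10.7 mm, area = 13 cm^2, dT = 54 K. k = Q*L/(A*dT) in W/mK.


k = 33*10.7/1000/(13/10000*54) = 5.03 W/mK

5.03


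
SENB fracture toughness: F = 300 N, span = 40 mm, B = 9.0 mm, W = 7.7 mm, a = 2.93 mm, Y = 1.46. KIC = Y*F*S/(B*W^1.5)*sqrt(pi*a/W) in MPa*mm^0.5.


KIC = 1.46*300*40/(9.0*7.7^1.5)*sqrt(pi*2.93/7.7) = 99.61

99.61


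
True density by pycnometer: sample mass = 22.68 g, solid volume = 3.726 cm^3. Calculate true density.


TD = 22.68 / 3.726 = 6.087 g/cm^3

6.087


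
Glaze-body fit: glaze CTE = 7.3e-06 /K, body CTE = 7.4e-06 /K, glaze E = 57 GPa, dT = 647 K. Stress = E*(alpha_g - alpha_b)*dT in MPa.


Stress = 57*1000*(7.3e-06 - 7.4e-06)*647 = -3.7 MPa

-3.7


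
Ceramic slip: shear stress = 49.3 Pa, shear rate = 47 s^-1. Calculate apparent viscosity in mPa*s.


eta = tau/gamma * 1000 = 49.3/47 * 1000 = 1048.9 mPa*s

1048.9


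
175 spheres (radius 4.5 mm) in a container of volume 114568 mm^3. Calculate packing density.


V_sphere = 4/3*pi*4.5^3 = 381.7035 mm^3
Total V = 175*381.7035 = 66798.1125 mm^3
PD = 66798.1125 / 114568 = 0.583

0.583


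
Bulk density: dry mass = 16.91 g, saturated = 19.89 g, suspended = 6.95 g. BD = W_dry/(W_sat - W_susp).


BD = 16.91 / (19.89 - 6.95) = 16.91 / 12.94 = 1.307 g/cm^3

1.307


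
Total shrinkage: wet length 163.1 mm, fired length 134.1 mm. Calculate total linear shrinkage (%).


TS = (163.1 - 134.1) / 163.1 * 100 = 17.78%

17.78


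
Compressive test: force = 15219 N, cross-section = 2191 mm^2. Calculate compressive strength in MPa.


CS = 15219 / 2191 = 6.9 MPa

6.9


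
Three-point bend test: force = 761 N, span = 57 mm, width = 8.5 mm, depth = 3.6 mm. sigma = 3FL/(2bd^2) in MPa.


sigma = 3*761*57/(2*8.5*3.6^2) = 590.6 MPa

590.6


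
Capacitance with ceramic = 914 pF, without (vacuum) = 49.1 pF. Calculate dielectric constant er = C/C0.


er = 914 / 49.1 = 18.62

18.62


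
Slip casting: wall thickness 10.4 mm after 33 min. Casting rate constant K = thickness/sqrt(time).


K = 10.4 / sqrt(33) = 10.4 / 5.7446 = 1.81 mm/min^0.5

1.81


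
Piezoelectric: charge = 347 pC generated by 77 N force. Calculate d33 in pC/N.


d33 = 347 / 77 = 4.5 pC/N

4.5


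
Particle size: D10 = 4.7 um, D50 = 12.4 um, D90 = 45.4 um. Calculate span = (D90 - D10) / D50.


Span = (45.4 - 4.7) / 12.4 = 40.7 / 12.4 = 3.282

3.282


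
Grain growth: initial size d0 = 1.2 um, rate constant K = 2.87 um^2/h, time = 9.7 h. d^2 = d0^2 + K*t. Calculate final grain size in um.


d^2 = 1.2^2 + 2.87*9.7 = 29.279
d = sqrt(29.279) = 5.41 um

5.41


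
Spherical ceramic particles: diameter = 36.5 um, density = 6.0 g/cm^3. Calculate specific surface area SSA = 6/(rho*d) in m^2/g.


SSA = 6 / (6.0 * 36.5) = 0.027 m^2/g

0.027


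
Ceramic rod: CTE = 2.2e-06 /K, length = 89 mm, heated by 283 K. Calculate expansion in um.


dL = 2.2e-06 * 89 * 283 * 1000 = 55.411 um

55.411


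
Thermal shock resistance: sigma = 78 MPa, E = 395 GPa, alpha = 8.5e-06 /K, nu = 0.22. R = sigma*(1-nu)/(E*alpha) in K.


R = 78*(1-0.22)/(395*1000*8.5e-06) = 18 K

18


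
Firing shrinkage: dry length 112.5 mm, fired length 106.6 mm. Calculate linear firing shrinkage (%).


FS = (112.5 - 106.6) / 112.5 * 100 = 5.24%

5.24


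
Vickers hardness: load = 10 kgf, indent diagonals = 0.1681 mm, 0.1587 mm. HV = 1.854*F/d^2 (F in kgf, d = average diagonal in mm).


d_avg = (0.1681+0.1587)/2 = 0.1634 mm
HV = 1.854*10/0.1634^2 = 694

694


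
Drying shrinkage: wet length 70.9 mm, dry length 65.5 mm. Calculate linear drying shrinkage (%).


DS = (70.9 - 65.5) / 70.9 * 100 = 7.62%

7.62


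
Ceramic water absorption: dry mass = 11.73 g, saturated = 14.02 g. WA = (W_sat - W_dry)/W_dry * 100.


WA = (14.02 - 11.73) / 11.73 * 100 = 19.52%

19.52


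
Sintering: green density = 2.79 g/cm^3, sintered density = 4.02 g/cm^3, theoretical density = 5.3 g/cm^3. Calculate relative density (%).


Relative = 4.02 / 5.3 * 100 = 75.8%

75.8


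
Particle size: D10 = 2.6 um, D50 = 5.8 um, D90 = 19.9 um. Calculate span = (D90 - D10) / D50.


Span = (19.9 - 2.6) / 5.8 = 17.3 / 5.8 = 2.983

2.983


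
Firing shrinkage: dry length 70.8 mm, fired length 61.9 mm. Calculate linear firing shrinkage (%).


FS = (70.8 - 61.9) / 70.8 * 100 = 12.57%

12.57


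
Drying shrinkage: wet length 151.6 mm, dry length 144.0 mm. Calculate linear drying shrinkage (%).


DS = (151.6 - 144.0) / 151.6 * 100 = 5.01%

5.01


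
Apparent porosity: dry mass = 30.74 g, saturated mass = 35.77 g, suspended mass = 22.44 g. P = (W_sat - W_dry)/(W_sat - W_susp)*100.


P = (35.77 - 30.74) / (35.77 - 22.44) * 100 = 5.03 / 13.33 * 100 = 37.7%

37.7


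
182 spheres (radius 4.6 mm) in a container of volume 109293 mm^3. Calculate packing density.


V_sphere = 4/3*pi*4.6^3 = 407.7201 mm^3
Total V = 182*407.7201 = 74205.0582 mm^3
PD = 74205.0582 / 109293 = 0.679

0.679


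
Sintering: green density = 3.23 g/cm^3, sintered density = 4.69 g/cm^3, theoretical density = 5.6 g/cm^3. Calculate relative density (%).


Relative = 4.69 / 5.6 * 100 = 83.8%

83.8


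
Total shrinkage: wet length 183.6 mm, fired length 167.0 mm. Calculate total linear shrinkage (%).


TS = (183.6 - 167.0) / 183.6 * 100 = 9.04%

9.04


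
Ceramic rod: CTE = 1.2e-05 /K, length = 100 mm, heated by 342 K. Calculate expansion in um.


dL = 1.2e-05 * 100 * 342 * 1000 = 410.4 um

410.4


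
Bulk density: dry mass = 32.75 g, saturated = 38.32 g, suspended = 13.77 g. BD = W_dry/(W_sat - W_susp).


BD = 32.75 / (38.32 - 13.77) = 32.75 / 24.55 = 1.334 g/cm^3

1.334


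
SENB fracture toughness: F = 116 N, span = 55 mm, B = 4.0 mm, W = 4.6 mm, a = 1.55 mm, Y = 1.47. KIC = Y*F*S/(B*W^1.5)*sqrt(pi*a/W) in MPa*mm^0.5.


KIC = 1.47*116*55/(4.0*4.6^1.5)*sqrt(pi*1.55/4.6) = 244.51

244.51


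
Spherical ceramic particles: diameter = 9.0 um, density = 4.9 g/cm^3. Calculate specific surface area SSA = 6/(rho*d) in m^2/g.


SSA = 6 / (4.9 * 9.0) = 0.136 m^2/g

0.136


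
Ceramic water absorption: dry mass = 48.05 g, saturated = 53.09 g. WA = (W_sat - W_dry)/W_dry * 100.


WA = (53.09 - 48.05) / 48.05 * 100 = 10.49%

10.49


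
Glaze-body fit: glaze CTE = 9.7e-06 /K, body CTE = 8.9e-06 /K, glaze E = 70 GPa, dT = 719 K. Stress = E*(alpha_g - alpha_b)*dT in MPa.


Stress = 70*1000*(9.7e-06 - 8.9e-06)*719 = 40.3 MPa

40.3


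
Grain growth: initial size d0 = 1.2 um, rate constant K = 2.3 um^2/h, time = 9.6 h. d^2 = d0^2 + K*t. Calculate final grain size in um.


d^2 = 1.2^2 + 2.3*9.6 = 23.52
d = sqrt(23.52) = 4.85 um

4.85


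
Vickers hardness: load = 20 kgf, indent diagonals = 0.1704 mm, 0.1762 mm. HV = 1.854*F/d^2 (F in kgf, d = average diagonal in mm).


d_avg = (0.1704+0.1762)/2 = 0.1733 mm
HV = 1.854*20/0.1733^2 = 1235

1235


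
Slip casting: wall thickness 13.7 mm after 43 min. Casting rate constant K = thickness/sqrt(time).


K = 13.7 / sqrt(43) = 13.7 / 6.5574 = 2.089 mm/min^0.5

2.089


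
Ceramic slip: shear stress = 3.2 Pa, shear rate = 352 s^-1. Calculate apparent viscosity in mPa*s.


eta = tau/gamma * 1000 = 3.2/352 * 1000 = 9.1 mPa*s

9.1


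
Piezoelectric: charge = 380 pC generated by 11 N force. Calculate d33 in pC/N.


d33 = 380 / 11 = 34.5 pC/N

34.5


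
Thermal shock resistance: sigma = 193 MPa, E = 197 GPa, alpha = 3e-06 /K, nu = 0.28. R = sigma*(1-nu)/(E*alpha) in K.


R = 193*(1-0.28)/(197*1000*3e-06) = 235 K

235


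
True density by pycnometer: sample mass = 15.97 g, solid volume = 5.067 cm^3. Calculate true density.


TD = 15.97 / 5.067 = 3.152 g/cm^3

3.152


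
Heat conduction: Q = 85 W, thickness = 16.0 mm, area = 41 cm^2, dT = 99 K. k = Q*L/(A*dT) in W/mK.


k = 85*16.0/1000/(41/10000*99) = 3.35 W/mK

3.35


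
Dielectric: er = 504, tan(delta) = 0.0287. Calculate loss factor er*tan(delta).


Loss = 504 * 0.0287 = 14.465

14.465


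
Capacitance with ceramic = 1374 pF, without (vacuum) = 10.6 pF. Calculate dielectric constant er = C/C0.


er = 1374 / 10.6 = 129.62

129.62


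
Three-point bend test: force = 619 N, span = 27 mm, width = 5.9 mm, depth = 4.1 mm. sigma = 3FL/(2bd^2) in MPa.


sigma = 3*619*27/(2*5.9*4.1^2) = 252.8 MPa

252.8


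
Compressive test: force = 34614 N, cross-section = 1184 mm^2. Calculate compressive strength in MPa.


CS = 34614 / 1184 = 29.2 MPa

29.2


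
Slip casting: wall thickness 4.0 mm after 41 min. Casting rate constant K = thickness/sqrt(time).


K = 4.0 / sqrt(41) = 4.0 / 6.4031 = 0.625 mm/min^0.5

0.625


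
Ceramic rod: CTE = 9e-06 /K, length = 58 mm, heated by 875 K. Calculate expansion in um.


dL = 9e-06 * 58 * 875 * 1000 = 456.75 um

456.75


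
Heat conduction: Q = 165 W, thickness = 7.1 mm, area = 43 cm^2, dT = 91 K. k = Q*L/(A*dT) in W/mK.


k = 165*7.1/1000/(43/10000*91) = 2.99 W/mK

2.99


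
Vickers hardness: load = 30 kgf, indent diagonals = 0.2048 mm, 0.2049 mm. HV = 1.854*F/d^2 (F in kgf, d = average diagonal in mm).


d_avg = (0.2048+0.2049)/2 = 0.20485 mm
HV = 1.854*30/0.20485^2 = 1325

1325


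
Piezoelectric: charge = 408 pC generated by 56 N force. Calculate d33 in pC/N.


d33 = 408 / 56 = 7.3 pC/N

7.3


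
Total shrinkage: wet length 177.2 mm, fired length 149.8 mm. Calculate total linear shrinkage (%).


TS = (177.2 - 149.8) / 177.2 * 100 = 15.46%

15.46


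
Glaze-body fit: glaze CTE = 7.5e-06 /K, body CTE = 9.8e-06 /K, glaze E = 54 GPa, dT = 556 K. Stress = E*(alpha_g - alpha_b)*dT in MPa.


Stress = 54*1000*(7.5e-06 - 9.8e-06)*556 = -69.1 MPa

-69.1


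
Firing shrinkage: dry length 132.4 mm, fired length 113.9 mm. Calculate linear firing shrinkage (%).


FS = (132.4 - 113.9) / 132.4 * 100 = 13.97%

13.97


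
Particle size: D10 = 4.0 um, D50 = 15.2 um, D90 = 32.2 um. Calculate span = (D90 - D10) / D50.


Span = (32.2 - 4.0) / 15.2 = 28.2 / 15.2 = 1.855

1.855


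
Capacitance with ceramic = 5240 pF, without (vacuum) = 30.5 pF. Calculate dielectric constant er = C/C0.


er = 5240 / 30.5 = 171.8

171.8


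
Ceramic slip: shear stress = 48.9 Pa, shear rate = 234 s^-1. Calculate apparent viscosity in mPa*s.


eta = tau/gamma * 1000 = 48.9/234 * 1000 = 209.0 mPa*s

209.0


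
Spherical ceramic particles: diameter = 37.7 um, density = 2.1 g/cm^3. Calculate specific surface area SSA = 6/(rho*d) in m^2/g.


SSA = 6 / (2.1 * 37.7) = 0.076 m^2/g

0.076


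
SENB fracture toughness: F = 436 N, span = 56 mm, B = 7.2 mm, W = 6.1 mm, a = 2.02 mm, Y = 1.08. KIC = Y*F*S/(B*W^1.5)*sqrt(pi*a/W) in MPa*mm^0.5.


KIC = 1.08*436*56/(7.2*6.1^1.5)*sqrt(pi*2.02/6.1) = 247.95

247.95


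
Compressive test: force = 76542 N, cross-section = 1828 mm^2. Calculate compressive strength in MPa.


CS = 76542 / 1828 = 41.9 MPa

41.9


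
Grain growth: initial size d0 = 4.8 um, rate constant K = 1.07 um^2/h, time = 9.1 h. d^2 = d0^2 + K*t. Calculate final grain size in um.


d^2 = 4.8^2 + 1.07*9.1 = 32.777
d = sqrt(32.777) = 5.73 um

5.73


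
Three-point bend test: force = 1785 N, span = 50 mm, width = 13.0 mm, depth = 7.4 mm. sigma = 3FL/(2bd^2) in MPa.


sigma = 3*1785*50/(2*13.0*7.4^2) = 188.1 MPa

188.1


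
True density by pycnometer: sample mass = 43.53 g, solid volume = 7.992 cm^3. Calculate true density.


TD = 43.53 / 7.992 = 5.447 g/cm^3

5.447


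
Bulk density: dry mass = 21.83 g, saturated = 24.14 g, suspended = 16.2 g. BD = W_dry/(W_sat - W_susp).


BD = 21.83 / (24.14 - 16.2) = 21.83 / 7.94 = 2.749 g/cm^3

2.749


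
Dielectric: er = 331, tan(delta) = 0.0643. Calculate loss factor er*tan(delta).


Loss = 331 * 0.0643 = 21.283

21.283


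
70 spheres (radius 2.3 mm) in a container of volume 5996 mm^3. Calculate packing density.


V_sphere = 4/3*pi*2.3^3 = 50.965 mm^3
Total V = 70*50.965 = 3567.55 mm^3
PD = 3567.55 / 5996 = 0.595

0.595


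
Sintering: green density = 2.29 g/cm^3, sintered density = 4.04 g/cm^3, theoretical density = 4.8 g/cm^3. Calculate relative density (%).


Relative = 4.04 / 4.8 * 100 = 84.2%

84.2


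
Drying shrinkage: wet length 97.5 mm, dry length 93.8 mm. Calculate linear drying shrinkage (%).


DS = (97.5 - 93.8) / 97.5 * 100 = 3.79%

3.79


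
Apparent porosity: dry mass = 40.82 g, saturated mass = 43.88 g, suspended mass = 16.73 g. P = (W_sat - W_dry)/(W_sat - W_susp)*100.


P = (43.88 - 40.82) / (43.88 - 16.73) * 100 = 3.06 / 27.15 * 100 = 11.3%

11.3


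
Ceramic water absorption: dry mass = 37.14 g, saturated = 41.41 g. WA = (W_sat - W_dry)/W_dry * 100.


WA = (41.41 - 37.14) / 37.14 * 100 = 11.5%

11.5


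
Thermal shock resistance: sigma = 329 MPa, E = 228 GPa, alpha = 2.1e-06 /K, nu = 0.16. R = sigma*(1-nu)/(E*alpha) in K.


R = 329*(1-0.16)/(228*1000*2.1e-06) = 577 K

577


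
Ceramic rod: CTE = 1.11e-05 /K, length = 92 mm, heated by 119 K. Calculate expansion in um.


dL = 1.11e-05 * 92 * 119 * 1000 = 121.523 um

121.523


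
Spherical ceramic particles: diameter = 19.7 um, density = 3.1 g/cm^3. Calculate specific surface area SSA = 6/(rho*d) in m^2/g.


SSA = 6 / (3.1 * 19.7) = 0.098 m^2/g

0.098


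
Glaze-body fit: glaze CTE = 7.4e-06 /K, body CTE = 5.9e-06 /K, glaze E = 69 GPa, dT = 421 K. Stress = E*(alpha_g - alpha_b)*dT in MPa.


Stress = 69*1000*(7.4e-06 - 5.9e-06)*421 = 43.6 MPa

43.6


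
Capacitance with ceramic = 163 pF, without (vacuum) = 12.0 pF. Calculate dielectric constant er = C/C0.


er = 163 / 12.0 = 13.58

13.58


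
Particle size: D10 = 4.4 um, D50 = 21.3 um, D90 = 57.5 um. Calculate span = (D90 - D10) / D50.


Span = (57.5 - 4.4) / 21.3 = 53.1 / 21.3 = 2.493

2.493


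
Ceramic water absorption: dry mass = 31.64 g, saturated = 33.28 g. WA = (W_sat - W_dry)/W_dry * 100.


WA = (33.28 - 31.64) / 31.64 * 100 = 5.18%

5.18


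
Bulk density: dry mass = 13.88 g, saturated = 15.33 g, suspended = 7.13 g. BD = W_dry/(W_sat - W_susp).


BD = 13.88 / (15.33 - 7.13) = 13.88 / 8.2 = 1.693 g/cm^3

1.693


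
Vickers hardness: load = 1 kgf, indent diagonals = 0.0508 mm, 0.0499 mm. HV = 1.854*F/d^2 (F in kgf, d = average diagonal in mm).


d_avg = (0.0508+0.0499)/2 = 0.05035 mm
HV = 1.854*1/0.05035^2 = 731

731


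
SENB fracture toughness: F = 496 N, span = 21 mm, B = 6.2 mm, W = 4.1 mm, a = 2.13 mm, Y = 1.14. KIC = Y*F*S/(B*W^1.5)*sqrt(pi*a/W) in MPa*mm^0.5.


KIC = 1.14*496*21/(6.2*4.1^1.5)*sqrt(pi*2.13/4.1) = 294.72

294.72


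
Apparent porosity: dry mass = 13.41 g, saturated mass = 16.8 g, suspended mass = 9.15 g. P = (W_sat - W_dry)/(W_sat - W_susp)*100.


P = (16.8 - 13.41) / (16.8 - 9.15) * 100 = 3.39 / 7.65 * 100 = 44.3%

44.3


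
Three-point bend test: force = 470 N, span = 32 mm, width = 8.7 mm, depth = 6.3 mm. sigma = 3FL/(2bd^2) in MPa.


sigma = 3*470*32/(2*8.7*6.3^2) = 65.3 MPa

65.3


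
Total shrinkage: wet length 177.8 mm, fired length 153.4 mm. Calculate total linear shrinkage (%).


TS = (177.8 - 153.4) / 177.8 * 100 = 13.72%

13.72


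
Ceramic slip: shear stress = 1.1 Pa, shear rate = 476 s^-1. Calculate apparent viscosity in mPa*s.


eta = tau/gamma * 1000 = 1.1/476 * 1000 = 2.3 mPa*s

2.3


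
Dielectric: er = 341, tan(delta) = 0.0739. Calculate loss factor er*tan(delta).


Loss = 341 * 0.0739 = 25.2

25.2


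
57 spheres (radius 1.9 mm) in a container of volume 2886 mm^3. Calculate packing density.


V_sphere = 4/3*pi*1.9^3 = 28.7309 mm^3
Total V = 57*28.7309 = 1637.6613 mm^3
PD = 1637.6613 / 2886 = 0.567

0.567


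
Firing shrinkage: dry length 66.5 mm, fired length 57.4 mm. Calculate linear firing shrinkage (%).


FS = (66.5 - 57.4) / 66.5 * 100 = 13.68%

13.68


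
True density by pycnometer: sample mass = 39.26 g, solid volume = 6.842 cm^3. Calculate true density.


TD = 39.26 / 6.842 = 5.738 g/cm^3

5.738


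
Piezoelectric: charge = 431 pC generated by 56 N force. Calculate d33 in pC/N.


d33 = 431 / 56 = 7.7 pC/N

7.7


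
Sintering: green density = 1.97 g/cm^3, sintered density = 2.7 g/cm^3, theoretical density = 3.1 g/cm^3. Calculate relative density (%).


Relative = 2.7 / 3.1 * 100 = 87.1%

87.1


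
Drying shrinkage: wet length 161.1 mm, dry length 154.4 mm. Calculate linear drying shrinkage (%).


DS = (161.1 - 154.4) / 161.1 * 100 = 4.16%

4.16


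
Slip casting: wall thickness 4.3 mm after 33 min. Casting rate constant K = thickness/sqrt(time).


K = 4.3 / sqrt(33) = 4.3 / 5.7446 = 0.749 mm/min^0.5

0.749


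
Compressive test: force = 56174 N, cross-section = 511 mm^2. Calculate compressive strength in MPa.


CS = 56174 / 511 = 109.9 MPa

109.9


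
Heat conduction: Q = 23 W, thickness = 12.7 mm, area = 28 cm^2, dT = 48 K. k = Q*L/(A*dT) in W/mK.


k = 23*12.7/1000/(28/10000*48) = 2.17 W/mK

2.17


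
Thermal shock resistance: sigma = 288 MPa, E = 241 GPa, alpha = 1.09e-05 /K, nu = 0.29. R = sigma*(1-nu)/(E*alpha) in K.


R = 288*(1-0.29)/(241*1000*1.09e-05) = 78 K

78


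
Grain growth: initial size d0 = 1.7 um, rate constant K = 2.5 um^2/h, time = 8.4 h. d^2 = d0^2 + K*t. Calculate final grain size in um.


d^2 = 1.7^2 + 2.5*8.4 = 23.89
d = sqrt(23.89) = 4.89 um

4.89


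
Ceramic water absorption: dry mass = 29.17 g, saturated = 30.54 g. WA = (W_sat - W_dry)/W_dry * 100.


WA = (30.54 - 29.17) / 29.17 * 100 = 4.7%

4.7


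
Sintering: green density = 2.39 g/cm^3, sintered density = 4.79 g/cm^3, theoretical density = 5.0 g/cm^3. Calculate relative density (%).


Relative = 4.79 / 5.0 * 100 = 95.8%

95.8


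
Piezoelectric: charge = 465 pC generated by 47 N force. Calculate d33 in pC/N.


d33 = 465 / 47 = 9.9 pC/N

9.9


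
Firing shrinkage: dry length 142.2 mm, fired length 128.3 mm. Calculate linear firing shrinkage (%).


FS = (142.2 - 128.3) / 142.2 * 100 = 9.77%

9.77


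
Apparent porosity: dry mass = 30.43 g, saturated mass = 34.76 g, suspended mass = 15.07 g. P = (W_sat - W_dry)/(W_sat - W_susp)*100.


P = (34.76 - 30.43) / (34.76 - 15.07) * 100 = 4.33 / 19.69 * 100 = 22.0%

22.0


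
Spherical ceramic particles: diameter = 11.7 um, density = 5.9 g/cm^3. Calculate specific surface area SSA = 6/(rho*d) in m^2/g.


SSA = 6 / (5.9 * 11.7) = 0.087 m^2/g

0.087


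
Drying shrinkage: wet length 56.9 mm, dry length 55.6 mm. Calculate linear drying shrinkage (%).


DS = (56.9 - 55.6) / 56.9 * 100 = 2.28%

2.28


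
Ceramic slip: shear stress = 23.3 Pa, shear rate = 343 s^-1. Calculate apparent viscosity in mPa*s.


eta = tau/gamma * 1000 = 23.3/343 * 1000 = 67.9 mPa*s

67.9


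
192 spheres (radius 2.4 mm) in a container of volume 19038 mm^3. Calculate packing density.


V_sphere = 4/3*pi*2.4^3 = 57.9058 mm^3
Total V = 192*57.9058 = 11117.9136 mm^3
PD = 11117.9136 / 19038 = 0.584

0.584


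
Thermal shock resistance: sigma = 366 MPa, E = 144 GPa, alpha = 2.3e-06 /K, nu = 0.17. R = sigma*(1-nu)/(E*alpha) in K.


R = 366*(1-0.17)/(144*1000*2.3e-06) = 917 K

917


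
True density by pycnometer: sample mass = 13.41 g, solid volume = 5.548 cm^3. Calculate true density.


TD = 13.41 / 5.548 = 2.417 g/cm^3

2.417


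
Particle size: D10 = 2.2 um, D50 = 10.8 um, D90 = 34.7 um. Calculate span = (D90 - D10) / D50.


Span = (34.7 - 2.2) / 10.8 = 32.5 / 10.8 = 3.009

3.009


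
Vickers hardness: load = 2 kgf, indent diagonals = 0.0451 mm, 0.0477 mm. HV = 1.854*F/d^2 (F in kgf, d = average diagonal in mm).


d_avg = (0.0451+0.0477)/2 = 0.0464 mm
HV = 1.854*2/0.0464^2 = 1722

1722


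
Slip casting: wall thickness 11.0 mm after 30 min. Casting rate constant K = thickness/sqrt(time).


K = 11.0 / sqrt(30) = 11.0 / 5.4772 = 2.008 mm/min^0.5

2.008


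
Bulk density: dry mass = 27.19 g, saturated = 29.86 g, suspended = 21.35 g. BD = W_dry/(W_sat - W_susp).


BD = 27.19 / (29.86 - 21.35) = 27.19 / 8.51 = 3.195 g/cm^3

3.195


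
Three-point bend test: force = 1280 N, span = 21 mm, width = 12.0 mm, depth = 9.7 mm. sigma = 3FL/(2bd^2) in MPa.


sigma = 3*1280*21/(2*12.0*9.7^2) = 35.7 MPa

35.7


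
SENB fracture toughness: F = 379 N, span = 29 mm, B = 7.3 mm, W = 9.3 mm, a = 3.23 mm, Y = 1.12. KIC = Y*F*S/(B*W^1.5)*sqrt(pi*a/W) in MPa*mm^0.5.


KIC = 1.12*379*29/(7.3*9.3^1.5)*sqrt(pi*3.23/9.3) = 62.11

62.11


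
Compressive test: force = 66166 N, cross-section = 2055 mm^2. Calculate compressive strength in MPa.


CS = 66166 / 2055 = 32.2 MPa

32.2


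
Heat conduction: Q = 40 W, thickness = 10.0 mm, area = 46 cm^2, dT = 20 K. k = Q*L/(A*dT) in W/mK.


k = 40*10.0/1000/(46/10000*20) = 4.35 W/mK

4.35


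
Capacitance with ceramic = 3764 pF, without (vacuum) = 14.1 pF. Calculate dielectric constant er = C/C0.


er = 3764 / 14.1 = 266.95

266.95


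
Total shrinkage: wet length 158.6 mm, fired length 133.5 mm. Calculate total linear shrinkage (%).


TS = (158.6 - 133.5) / 158.6 * 100 = 15.83%

15.83


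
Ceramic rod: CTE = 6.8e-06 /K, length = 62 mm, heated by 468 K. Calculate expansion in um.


dL = 6.8e-06 * 62 * 468 * 1000 = 197.309 um

197.309


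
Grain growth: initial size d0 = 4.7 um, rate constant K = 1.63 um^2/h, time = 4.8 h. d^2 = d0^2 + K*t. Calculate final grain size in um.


d^2 = 4.7^2 + 1.63*4.8 = 29.914
d = sqrt(29.914) = 5.47 um

5.47


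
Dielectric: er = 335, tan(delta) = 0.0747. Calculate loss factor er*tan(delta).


Loss = 335 * 0.0747 = 25.025

25.025


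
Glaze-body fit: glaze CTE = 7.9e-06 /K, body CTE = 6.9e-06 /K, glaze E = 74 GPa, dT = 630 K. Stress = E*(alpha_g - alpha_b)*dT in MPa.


Stress = 74*1000*(7.9e-06 - 6.9e-06)*630 = 46.6 MPa

46.6


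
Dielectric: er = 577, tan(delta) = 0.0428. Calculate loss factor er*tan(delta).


Loss = 577 * 0.0428 = 24.696

24.696


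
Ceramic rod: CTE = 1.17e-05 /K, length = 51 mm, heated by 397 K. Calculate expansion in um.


dL = 1.17e-05 * 51 * 397 * 1000 = 236.89 um

236.89


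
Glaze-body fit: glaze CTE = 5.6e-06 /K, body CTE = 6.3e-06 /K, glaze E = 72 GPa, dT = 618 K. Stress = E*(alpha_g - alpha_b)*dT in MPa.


Stress = 72*1000*(5.6e-06 - 6.3e-06)*618 = -31.1 MPa

-31.1


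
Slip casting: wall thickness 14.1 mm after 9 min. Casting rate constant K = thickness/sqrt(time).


K = 14.1 / sqrt(9) = 14.1 / 3.0 = 4.7 mm/min^0.5

4.7


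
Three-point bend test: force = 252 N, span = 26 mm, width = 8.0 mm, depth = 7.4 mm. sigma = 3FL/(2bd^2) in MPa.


sigma = 3*252*26/(2*8.0*7.4^2) = 22.4 MPa

22.4


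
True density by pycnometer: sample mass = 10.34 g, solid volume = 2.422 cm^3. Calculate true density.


TD = 10.34 / 2.422 = 4.269 g/cm^3

4.269


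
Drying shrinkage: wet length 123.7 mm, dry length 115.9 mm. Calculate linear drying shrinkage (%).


DS = (123.7 - 115.9) / 123.7 * 100 = 6.31%

6.31


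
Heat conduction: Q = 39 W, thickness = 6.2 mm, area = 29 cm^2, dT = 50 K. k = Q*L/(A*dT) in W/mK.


k = 39*6.2/1000/(29/10000*50) = 1.67 W/mK

1.67


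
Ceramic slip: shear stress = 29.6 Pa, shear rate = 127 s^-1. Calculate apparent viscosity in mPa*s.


eta = tau/gamma * 1000 = 29.6/127 * 1000 = 233.1 mPa*s

233.1


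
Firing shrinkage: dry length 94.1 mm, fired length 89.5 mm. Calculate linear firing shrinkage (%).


FS = (94.1 - 89.5) / 94.1 * 100 = 4.89%

4.89


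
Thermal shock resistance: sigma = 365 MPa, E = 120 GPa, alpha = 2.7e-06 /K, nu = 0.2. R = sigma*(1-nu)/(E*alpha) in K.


R = 365*(1-0.2)/(120*1000*2.7e-06) = 901 K

901


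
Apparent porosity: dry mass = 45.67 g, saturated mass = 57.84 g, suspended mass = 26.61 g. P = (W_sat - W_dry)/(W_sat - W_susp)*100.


P = (57.84 - 45.67) / (57.84 - 26.61) * 100 = 12.17 / 31.23 * 100 = 39.0%

39.0


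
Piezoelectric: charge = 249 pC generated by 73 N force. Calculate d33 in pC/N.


d33 = 249 / 73 = 3.4 pC/N

3.4


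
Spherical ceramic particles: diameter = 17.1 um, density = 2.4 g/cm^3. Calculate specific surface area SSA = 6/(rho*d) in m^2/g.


SSA = 6 / (2.4 * 17.1) = 0.146 m^2/g

0.146


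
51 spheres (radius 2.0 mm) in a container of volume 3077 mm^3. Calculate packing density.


V_sphere = 4/3*pi*2.0^3 = 33.5103 mm^3
Total V = 51*33.5103 = 1709.0253 mm^3
PD = 1709.0253 / 3077 = 0.555

0.555


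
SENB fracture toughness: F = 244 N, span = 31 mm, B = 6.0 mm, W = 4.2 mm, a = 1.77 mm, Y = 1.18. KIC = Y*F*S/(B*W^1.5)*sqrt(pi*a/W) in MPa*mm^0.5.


KIC = 1.18*244*31/(6.0*4.2^1.5)*sqrt(pi*1.77/4.2) = 198.86

198.86


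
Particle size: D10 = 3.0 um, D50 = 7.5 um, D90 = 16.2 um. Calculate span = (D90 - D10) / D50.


Span = (16.2 - 3.0) / 7.5 = 13.2 / 7.5 = 1.76

1.76


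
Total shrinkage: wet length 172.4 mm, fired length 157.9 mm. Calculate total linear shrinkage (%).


TS = (172.4 - 157.9) / 172.4 * 100 = 8.41%

8.41


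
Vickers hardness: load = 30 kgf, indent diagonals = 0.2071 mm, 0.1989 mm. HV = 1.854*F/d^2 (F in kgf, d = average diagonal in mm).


d_avg = (0.2071+0.1989)/2 = 0.203 mm
HV = 1.854*30/0.203^2 = 1350

1350


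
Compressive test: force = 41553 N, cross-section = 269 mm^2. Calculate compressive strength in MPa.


CS = 41553 / 269 = 154.5 MPa

154.5


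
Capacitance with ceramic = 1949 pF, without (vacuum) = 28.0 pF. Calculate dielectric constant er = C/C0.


er = 1949 / 28.0 = 69.61

69.61


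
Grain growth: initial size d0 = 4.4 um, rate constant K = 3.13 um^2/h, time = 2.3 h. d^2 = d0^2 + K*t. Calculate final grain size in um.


d^2 = 4.4^2 + 3.13*2.3 = 26.559
d = sqrt(26.559) = 5.15 um

5.15


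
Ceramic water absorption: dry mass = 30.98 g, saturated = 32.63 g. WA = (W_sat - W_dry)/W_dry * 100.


WA = (32.63 - 30.98) / 30.98 * 100 = 5.33%

5.33


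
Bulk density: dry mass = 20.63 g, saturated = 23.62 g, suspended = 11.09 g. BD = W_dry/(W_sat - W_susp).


BD = 20.63 / (23.62 - 11.09) = 20.63 / 12.53 = 1.646 g/cm^3

1.646


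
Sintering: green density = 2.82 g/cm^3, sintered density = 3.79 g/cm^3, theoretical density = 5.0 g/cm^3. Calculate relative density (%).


Relative = 3.79 / 5.0 * 100 = 75.8%

75.8


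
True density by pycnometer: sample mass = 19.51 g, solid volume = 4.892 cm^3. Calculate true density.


TD = 19.51 / 4.892 = 3.988 g/cm^3

3.988


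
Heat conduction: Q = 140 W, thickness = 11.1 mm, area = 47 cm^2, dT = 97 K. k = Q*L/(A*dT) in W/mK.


k = 140*11.1/1000/(47/10000*97) = 3.41 W/mK

3.41


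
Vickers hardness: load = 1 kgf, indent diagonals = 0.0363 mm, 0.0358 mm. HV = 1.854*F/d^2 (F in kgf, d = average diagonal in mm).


d_avg = (0.0363+0.0358)/2 = 0.03605 mm
HV = 1.854*1/0.03605^2 = 1427

1427


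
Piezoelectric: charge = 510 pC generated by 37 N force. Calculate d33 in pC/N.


d33 = 510 / 37 = 13.8 pC/N

13.8


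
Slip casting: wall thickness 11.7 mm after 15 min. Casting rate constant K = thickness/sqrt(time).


K = 11.7 / sqrt(15) = 11.7 / 3.873 = 3.021 mm/min^0.5

3.021


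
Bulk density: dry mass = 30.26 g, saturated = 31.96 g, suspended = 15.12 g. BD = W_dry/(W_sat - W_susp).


BD = 30.26 / (31.96 - 15.12) = 30.26 / 16.84 = 1.797 g/cm^3

1.797


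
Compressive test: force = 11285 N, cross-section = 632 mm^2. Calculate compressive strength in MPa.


CS = 11285 / 632 = 17.9 MPa

17.9


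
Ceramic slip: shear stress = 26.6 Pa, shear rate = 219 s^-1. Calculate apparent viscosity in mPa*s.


eta = tau/gamma * 1000 = 26.6/219 * 1000 = 121.5 mPa*s

121.5


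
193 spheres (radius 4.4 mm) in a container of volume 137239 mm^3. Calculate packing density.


V_sphere = 4/3*pi*4.4^3 = 356.8179 mm^3
Total V = 193*356.8179 = 68865.8547 mm^3
PD = 68865.8547 / 137239 = 0.502

0.502


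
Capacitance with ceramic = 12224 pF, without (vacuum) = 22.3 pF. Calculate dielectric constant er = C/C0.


er = 12224 / 22.3 = 548.16

548.16


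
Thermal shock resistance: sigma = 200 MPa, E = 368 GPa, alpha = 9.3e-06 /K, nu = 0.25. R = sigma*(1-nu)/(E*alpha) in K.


R = 200*(1-0.25)/(368*1000*9.3e-06) = 44 K

44


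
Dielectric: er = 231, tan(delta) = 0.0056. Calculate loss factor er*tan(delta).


Loss = 231 * 0.0056 = 1.294

1.294


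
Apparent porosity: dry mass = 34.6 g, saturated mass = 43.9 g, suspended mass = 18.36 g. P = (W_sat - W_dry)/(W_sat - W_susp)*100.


P = (43.9 - 34.6) / (43.9 - 18.36) * 100 = 9.3 / 25.54 * 100 = 36.4%

36.4


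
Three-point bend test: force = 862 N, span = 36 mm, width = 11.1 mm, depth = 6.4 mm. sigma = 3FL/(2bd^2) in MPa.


sigma = 3*862*36/(2*11.1*6.4^2) = 102.4 MPa

102.4


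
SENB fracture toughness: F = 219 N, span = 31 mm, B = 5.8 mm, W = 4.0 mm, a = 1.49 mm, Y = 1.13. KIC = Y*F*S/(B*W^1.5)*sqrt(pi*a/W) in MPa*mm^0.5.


KIC = 1.13*219*31/(5.8*4.0^1.5)*sqrt(pi*1.49/4.0) = 178.86

178.86


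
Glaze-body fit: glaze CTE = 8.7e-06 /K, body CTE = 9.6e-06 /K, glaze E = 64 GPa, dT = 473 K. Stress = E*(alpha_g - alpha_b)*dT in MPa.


Stress = 64*1000*(8.7e-06 - 9.6e-06)*473 = -27.2 MPa

-27.2


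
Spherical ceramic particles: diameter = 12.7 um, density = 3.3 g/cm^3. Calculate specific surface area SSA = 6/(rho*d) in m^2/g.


SSA = 6 / (3.3 * 12.7) = 0.143 m^2/g

0.143


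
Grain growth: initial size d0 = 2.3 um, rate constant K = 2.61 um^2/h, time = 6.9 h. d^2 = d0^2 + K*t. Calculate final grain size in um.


d^2 = 2.3^2 + 2.61*6.9 = 23.299
d = sqrt(23.299) = 4.83 um

4.83


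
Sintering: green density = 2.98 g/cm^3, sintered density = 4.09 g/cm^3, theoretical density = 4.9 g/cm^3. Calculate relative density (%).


Relative = 4.09 / 4.9 * 100 = 83.5%

83.5


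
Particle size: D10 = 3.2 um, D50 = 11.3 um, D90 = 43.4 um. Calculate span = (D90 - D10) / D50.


Span = (43.4 - 3.2) / 11.3 = 40.2 / 11.3 = 3.558

3.558
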